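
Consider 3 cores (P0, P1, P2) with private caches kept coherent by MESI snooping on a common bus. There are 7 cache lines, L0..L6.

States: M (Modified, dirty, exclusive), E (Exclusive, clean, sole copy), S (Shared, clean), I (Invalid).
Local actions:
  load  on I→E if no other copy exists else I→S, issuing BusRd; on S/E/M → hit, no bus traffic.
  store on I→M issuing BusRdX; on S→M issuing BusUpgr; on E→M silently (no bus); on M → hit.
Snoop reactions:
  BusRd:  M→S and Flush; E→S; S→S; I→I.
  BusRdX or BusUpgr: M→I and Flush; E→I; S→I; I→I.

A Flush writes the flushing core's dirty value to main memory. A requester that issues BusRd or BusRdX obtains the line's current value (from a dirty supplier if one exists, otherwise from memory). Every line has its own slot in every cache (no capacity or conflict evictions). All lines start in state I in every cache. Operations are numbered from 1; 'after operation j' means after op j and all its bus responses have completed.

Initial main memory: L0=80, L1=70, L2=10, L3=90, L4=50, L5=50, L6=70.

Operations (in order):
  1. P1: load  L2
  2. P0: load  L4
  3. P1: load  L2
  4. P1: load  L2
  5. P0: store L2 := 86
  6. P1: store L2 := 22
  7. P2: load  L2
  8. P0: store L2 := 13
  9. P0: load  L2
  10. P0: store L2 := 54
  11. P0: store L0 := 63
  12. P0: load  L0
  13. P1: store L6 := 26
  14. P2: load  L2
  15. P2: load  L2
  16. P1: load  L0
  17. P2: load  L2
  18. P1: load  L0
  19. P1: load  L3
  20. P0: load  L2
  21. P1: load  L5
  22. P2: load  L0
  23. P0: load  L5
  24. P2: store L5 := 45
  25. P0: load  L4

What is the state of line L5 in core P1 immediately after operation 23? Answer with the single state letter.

  op1 P1: load  L2 → I/E/I on L2; bus BusRd; mem=10
  op2 P0: load  L4 → E/I/I on L4; bus BusRd; mem=50
  op3 P1: load  L2 → I/E/I on L2; bus (none); mem=10
  op4 P1: load  L2 → I/E/I on L2; bus (none); mem=10
  op5 P0: store L2 := 86 → M/I/I on L2; bus BusRdX; mem=10
  op6 P1: store L2 := 22 → I/M/I on L2; bus BusRdX Flush; mem=86
  op7 P2: load  L2 → I/S/S on L2; bus BusRd Flush; mem=22
  op8 P0: store L2 := 13 → M/I/I on L2; bus BusRdX; mem=22
  op9 P0: load  L2 → M/I/I on L2; bus (none); mem=22
  op10 P0: store L2 := 54 → M/I/I on L2; bus (none); mem=22
  op11 P0: store L0 := 63 → M/I/I on L0; bus BusRdX; mem=80
  op12 P0: load  L0 → M/I/I on L0; bus (none); mem=80
  op13 P1: store L6 := 26 → I/M/I on L6; bus BusRdX; mem=70
  op14 P2: load  L2 → S/I/S on L2; bus BusRd Flush; mem=54
  op15 P2: load  L2 → S/I/S on L2; bus (none); mem=54
  op16 P1: load  L0 → S/S/I on L0; bus BusRd Flush; mem=63
  op17 P2: load  L2 → S/I/S on L2; bus (none); mem=54
  op18 P1: load  L0 → S/S/I on L0; bus (none); mem=63
  op19 P1: load  L3 → I/E/I on L3; bus BusRd; mem=90
  op20 P0: load  L2 → S/I/S on L2; bus (none); mem=54
  op21 P1: load  L5 → I/E/I on L5; bus BusRd; mem=50
  op22 P2: load  L0 → S/S/S on L0; bus BusRd; mem=63
  op23 P0: load  L5 → S/S/I on L5; bus BusRd; mem=50
  op24 P2: store L5 := 45 → I/I/M on L5; bus BusRdX; mem=50
  op25 P0: load  L4 → E/I/I on L4; bus (none); mem=50

state = S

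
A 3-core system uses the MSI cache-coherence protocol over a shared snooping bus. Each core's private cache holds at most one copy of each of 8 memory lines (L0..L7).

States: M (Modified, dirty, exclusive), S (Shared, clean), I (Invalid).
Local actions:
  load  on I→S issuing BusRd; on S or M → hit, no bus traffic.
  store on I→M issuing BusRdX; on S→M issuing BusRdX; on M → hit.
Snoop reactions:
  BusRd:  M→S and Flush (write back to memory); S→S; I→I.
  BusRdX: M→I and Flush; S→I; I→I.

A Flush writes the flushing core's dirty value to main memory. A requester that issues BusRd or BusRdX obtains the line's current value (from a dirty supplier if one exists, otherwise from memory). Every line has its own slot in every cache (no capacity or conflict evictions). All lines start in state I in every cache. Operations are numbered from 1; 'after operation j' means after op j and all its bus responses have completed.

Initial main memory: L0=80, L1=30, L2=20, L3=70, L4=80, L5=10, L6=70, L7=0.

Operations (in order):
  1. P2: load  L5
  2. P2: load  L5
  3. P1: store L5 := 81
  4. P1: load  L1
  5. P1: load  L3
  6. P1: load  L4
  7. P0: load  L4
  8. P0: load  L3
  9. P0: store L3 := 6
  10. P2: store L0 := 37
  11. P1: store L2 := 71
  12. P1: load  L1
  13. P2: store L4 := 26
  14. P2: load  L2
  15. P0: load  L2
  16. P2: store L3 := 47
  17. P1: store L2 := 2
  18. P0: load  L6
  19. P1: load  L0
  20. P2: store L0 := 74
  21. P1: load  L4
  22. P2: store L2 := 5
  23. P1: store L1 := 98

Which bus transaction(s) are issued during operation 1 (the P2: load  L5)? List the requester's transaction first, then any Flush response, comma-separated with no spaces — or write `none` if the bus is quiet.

bus = BusRd

[1] P2: load  L5 | P0:I, P1:I, P2:S(10) | bus: BusRd
[2] P2: load  L5 | P0:I, P1:I, P2:S(10) | bus: none
[3] P1: store L5 := 81 | P0:I, P1:M(81), P2:I | bus: BusRdX
[4] P1: load  L1 | P0:I, P1:S(30), P2:I | bus: BusRd
[5] P1: load  L3 | P0:I, P1:S(70), P2:I | bus: BusRd
[6] P1: load  L4 | P0:I, P1:S(80), P2:I | bus: BusRd
[7] P0: load  L4 | P0:S(80), P1:S(80), P2:I | bus: BusRd
[8] P0: load  L3 | P0:S(70), P1:S(70), P2:I | bus: BusRd
[9] P0: store L3 := 6 | P0:M(6), P1:I, P2:I | bus: BusRdX
[10] P2: store L0 := 37 | P0:I, P1:I, P2:M(37) | bus: BusRdX
[11] P1: store L2 := 71 | P0:I, P1:M(71), P2:I | bus: BusRdX
[12] P1: load  L1 | P0:I, P1:S(30), P2:I | bus: none
[13] P2: store L4 := 26 | P0:I, P1:I, P2:M(26) | bus: BusRdX
[14] P2: load  L2 | P0:I, P1:S(71), P2:S(71) | bus: BusRd,Flush
[15] P0: load  L2 | P0:S(71), P1:S(71), P2:S(71) | bus: BusRd
[16] P2: store L3 := 47 | P0:I, P1:I, P2:M(47) | bus: BusRdX,Flush
[17] P1: store L2 := 2 | P0:I, P1:M(2), P2:I | bus: BusRdX
[18] P0: load  L6 | P0:S(70), P1:I, P2:I | bus: BusRd
[19] P1: load  L0 | P0:I, P1:S(37), P2:S(37) | bus: BusRd,Flush
[20] P2: store L0 := 74 | P0:I, P1:I, P2:M(74) | bus: BusRdX
[21] P1: load  L4 | P0:I, P1:S(26), P2:S(26) | bus: BusRd,Flush
[22] P2: store L2 := 5 | P0:I, P1:I, P2:M(5) | bus: BusRdX,Flush
[23] P1: store L1 := 98 | P0:I, P1:M(98), P2:I | bus: BusRdX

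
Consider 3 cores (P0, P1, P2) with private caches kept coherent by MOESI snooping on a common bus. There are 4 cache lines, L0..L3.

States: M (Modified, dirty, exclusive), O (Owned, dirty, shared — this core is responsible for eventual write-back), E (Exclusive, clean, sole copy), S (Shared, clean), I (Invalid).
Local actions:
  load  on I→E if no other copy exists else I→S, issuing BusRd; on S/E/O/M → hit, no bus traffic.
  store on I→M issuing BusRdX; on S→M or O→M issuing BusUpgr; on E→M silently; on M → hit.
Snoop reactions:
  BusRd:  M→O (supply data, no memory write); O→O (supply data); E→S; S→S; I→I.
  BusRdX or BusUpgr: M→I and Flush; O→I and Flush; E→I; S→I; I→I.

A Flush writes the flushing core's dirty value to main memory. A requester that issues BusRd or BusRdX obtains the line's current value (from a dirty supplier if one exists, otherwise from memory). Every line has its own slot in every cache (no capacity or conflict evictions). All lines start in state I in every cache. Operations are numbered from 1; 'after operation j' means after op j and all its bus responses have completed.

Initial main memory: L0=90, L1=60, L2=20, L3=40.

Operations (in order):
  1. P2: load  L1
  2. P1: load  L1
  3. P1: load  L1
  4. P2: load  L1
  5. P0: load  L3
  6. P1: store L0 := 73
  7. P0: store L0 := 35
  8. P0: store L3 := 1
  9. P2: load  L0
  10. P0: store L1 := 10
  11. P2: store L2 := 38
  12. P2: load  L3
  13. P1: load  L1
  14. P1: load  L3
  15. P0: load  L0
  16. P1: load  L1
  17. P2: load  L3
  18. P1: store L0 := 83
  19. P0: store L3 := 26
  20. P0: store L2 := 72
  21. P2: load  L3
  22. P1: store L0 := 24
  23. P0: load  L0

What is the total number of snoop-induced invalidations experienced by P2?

  op1 P2: load  L1 → I/I/E on L1; bus BusRd; mem=60
  op2 P1: load  L1 → I/S/S on L1; bus BusRd; mem=60
  op3 P1: load  L1 → I/S/S on L1; bus (none); mem=60
  op4 P2: load  L1 → I/S/S on L1; bus (none); mem=60
  op5 P0: load  L3 → E/I/I on L3; bus BusRd; mem=40
  op6 P1: store L0 := 73 → I/M/I on L0; bus BusRdX; mem=90
  op7 P0: store L0 := 35 → M/I/I on L0; bus BusRdX Flush; mem=73
  op8 P0: store L3 := 1 → M/I/I on L3; bus (none); mem=40
  op9 P2: load  L0 → O/I/S on L0; bus BusRd; mem=73
  op10 P0: store L1 := 10 → M/I/I on L1; bus BusRdX; mem=60
  op11 P2: store L2 := 38 → I/I/M on L2; bus BusRdX; mem=20
  op12 P2: load  L3 → O/I/S on L3; bus BusRd; mem=40
  op13 P1: load  L1 → O/S/I on L1; bus BusRd; mem=60
  op14 P1: load  L3 → O/S/S on L3; bus BusRd; mem=40
  op15 P0: load  L0 → O/I/S on L0; bus (none); mem=73
  op16 P1: load  L1 → O/S/I on L1; bus (none); mem=60
  op17 P2: load  L3 → O/S/S on L3; bus (none); mem=40
  op18 P1: store L0 := 83 → I/M/I on L0; bus BusRdX Flush; mem=35
  op19 P0: store L3 := 26 → M/I/I on L3; bus BusUpgr; mem=40
  op20 P0: store L2 := 72 → M/I/I on L2; bus BusRdX Flush; mem=38
  op21 P2: load  L3 → O/I/S on L3; bus BusRd; mem=40
  op22 P1: store L0 := 24 → I/M/I on L0; bus (none); mem=35
  op23 P0: load  L0 → S/O/I on L0; bus BusRd; mem=35

invalidations = 4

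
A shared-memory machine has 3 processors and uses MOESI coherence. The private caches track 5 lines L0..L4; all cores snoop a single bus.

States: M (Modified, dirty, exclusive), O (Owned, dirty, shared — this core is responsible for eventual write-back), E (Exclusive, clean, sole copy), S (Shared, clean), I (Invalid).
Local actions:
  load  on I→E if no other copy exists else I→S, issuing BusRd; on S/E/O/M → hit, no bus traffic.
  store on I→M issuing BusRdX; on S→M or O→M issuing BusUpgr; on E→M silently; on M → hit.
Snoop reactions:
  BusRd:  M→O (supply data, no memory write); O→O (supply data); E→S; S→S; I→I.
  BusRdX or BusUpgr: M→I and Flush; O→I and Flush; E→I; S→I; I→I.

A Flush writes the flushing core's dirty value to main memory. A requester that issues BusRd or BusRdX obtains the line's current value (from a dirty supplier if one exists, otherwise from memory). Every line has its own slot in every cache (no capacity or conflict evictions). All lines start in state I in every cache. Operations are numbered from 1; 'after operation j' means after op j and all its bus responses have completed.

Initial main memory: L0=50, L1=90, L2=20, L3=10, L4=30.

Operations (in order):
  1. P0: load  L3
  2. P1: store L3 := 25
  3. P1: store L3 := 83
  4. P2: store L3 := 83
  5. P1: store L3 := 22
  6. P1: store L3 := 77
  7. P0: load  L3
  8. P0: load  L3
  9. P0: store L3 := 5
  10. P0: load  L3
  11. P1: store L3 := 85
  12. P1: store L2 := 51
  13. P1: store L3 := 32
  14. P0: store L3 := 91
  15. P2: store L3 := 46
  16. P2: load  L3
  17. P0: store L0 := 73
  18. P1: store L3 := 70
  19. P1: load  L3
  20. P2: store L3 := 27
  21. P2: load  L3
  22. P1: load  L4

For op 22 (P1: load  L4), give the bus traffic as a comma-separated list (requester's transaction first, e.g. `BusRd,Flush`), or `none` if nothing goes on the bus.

  op1 P0: load  L3 → E/I/I on L3; bus BusRd; mem=10
  op2 P1: store L3 := 25 → I/M/I on L3; bus BusRdX; mem=10
  op3 P1: store L3 := 83 → I/M/I on L3; bus (none); mem=10
  op4 P2: store L3 := 83 → I/I/M on L3; bus BusRdX Flush; mem=83
  op5 P1: store L3 := 22 → I/M/I on L3; bus BusRdX Flush; mem=83
  op6 P1: store L3 := 77 → I/M/I on L3; bus (none); mem=83
  op7 P0: load  L3 → S/O/I on L3; bus BusRd; mem=83
  op8 P0: load  L3 → S/O/I on L3; bus (none); mem=83
  op9 P0: store L3 := 5 → M/I/I on L3; bus BusUpgr Flush; mem=77
  op10 P0: load  L3 → M/I/I on L3; bus (none); mem=77
  op11 P1: store L3 := 85 → I/M/I on L3; bus BusRdX Flush; mem=5
  op12 P1: store L2 := 51 → I/M/I on L2; bus BusRdX; mem=20
  op13 P1: store L3 := 32 → I/M/I on L3; bus (none); mem=5
  op14 P0: store L3 := 91 → M/I/I on L3; bus BusRdX Flush; mem=32
  op15 P2: store L3 := 46 → I/I/M on L3; bus BusRdX Flush; mem=91
  op16 P2: load  L3 → I/I/M on L3; bus (none); mem=91
  op17 P0: store L0 := 73 → M/I/I on L0; bus BusRdX; mem=50
  op18 P1: store L3 := 70 → I/M/I on L3; bus BusRdX Flush; mem=46
  op19 P1: load  L3 → I/M/I on L3; bus (none); mem=46
  op20 P2: store L3 := 27 → I/I/M on L3; bus BusRdX Flush; mem=70
  op21 P2: load  L3 → I/I/M on L3; bus (none); mem=70
  op22 P1: load  L4 → I/E/I on L4; bus BusRd; mem=30

bus = BusRd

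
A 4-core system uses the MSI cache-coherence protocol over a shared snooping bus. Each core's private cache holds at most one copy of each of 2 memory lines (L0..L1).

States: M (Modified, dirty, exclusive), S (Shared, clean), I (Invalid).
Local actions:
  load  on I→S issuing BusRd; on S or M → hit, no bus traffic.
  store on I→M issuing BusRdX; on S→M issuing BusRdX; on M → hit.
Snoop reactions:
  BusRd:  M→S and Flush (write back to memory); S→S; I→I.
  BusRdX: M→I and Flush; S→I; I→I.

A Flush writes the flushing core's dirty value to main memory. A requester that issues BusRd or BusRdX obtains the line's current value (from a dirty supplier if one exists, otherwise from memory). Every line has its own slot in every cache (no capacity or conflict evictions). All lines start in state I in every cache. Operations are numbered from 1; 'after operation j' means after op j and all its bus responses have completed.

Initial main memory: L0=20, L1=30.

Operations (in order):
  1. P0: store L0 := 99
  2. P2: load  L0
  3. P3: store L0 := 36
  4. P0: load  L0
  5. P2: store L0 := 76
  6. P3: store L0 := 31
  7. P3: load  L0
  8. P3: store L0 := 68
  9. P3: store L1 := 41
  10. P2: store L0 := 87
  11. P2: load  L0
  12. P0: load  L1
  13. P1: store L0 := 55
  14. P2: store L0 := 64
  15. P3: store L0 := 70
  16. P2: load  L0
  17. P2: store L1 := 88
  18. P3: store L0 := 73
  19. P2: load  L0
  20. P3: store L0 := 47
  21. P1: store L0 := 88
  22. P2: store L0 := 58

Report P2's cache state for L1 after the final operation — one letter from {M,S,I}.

1. P0: store L0 := 99  bus=[BusRdX]  L0: P0=M P1=I P2=I P3=I  mem[L0]=20
2. P2: load  L0  bus=[BusRd,Flush]  L0: P0=S P1=I P2=S P3=I  mem[L0]=99
3. P3: store L0 := 36  bus=[BusRdX]  L0: P0=I P1=I P2=I P3=M  mem[L0]=99
4. P0: load  L0  bus=[BusRd,Flush]  L0: P0=S P1=I P2=I P3=S  mem[L0]=36
5. P2: store L0 := 76  bus=[BusRdX]  L0: P0=I P1=I P2=M P3=I  mem[L0]=36
6. P3: store L0 := 31  bus=[BusRdX,Flush]  L0: P0=I P1=I P2=I P3=M  mem[L0]=76
7. P3: load  L0  bus=[-]  L0: P0=I P1=I P2=I P3=M  mem[L0]=76
8. P3: store L0 := 68  bus=[-]  L0: P0=I P1=I P2=I P3=M  mem[L0]=76
9. P3: store L1 := 41  bus=[BusRdX]  L1: P0=I P1=I P2=I P3=M  mem[L1]=30
10. P2: store L0 := 87  bus=[BusRdX,Flush]  L0: P0=I P1=I P2=M P3=I  mem[L0]=68
11. P2: load  L0  bus=[-]  L0: P0=I P1=I P2=M P3=I  mem[L0]=68
12. P0: load  L1  bus=[BusRd,Flush]  L1: P0=S P1=I P2=I P3=S  mem[L1]=41
13. P1: store L0 := 55  bus=[BusRdX,Flush]  L0: P0=I P1=M P2=I P3=I  mem[L0]=87
14. P2: store L0 := 64  bus=[BusRdX,Flush]  L0: P0=I P1=I P2=M P3=I  mem[L0]=55
15. P3: store L0 := 70  bus=[BusRdX,Flush]  L0: P0=I P1=I P2=I P3=M  mem[L0]=64
16. P2: load  L0  bus=[BusRd,Flush]  L0: P0=I P1=I P2=S P3=S  mem[L0]=70
17. P2: store L1 := 88  bus=[BusRdX]  L1: P0=I P1=I P2=M P3=I  mem[L1]=41
18. P3: store L0 := 73  bus=[BusRdX]  L0: P0=I P1=I P2=I P3=M  mem[L0]=70
19. P2: load  L0  bus=[BusRd,Flush]  L0: P0=I P1=I P2=S P3=S  mem[L0]=73
20. P3: store L0 := 47  bus=[BusRdX]  L0: P0=I P1=I P2=I P3=M  mem[L0]=73
21. P1: store L0 := 88  bus=[BusRdX,Flush]  L0: P0=I P1=M P2=I P3=I  mem[L0]=47
22. P2: store L0 := 58  bus=[BusRdX,Flush]  L0: P0=I P1=I P2=M P3=I  mem[L0]=88

state = M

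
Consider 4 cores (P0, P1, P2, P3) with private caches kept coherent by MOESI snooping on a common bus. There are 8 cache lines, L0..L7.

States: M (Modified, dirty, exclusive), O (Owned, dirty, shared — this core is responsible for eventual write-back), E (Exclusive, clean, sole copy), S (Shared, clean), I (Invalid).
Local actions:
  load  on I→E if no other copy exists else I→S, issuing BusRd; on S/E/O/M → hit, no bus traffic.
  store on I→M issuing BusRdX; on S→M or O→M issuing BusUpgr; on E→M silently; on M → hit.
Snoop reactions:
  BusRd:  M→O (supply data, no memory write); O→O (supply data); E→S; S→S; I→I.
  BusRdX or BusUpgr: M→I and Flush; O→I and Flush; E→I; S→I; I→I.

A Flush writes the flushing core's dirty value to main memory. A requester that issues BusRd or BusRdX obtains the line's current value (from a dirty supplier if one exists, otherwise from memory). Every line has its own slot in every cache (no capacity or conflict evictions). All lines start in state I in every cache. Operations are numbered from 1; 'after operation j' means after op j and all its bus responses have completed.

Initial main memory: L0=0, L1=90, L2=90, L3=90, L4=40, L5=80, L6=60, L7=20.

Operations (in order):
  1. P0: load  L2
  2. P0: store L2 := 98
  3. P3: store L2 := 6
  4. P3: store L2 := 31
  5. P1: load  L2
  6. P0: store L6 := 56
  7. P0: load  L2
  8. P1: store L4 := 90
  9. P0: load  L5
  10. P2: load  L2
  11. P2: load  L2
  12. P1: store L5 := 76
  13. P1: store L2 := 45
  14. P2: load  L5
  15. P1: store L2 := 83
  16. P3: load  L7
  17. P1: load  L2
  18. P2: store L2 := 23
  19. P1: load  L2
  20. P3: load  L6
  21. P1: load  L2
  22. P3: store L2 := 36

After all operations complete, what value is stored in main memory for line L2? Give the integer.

memory[L2] = 23

[1] P0: load  L2 | P0:E(90), P1:I, P2:I, P3:I | bus: BusRd
[2] P0: store L2 := 98 | P0:M(98), P1:I, P2:I, P3:I | bus: none
[3] P3: store L2 := 6 | P0:I, P1:I, P2:I, P3:M(6) | bus: BusRdX,Flush
[4] P3: store L2 := 31 | P0:I, P1:I, P2:I, P3:M(31) | bus: none
[5] P1: load  L2 | P0:I, P1:S(31), P2:I, P3:O(31) | bus: BusRd
[6] P0: store L6 := 56 | P0:M(56), P1:I, P2:I, P3:I | bus: BusRdX
[7] P0: load  L2 | P0:S(31), P1:S(31), P2:I, P3:O(31) | bus: BusRd
[8] P1: store L4 := 90 | P0:I, P1:M(90), P2:I, P3:I | bus: BusRdX
[9] P0: load  L5 | P0:E(80), P1:I, P2:I, P3:I | bus: BusRd
[10] P2: load  L2 | P0:S(31), P1:S(31), P2:S(31), P3:O(31) | bus: BusRd
[11] P2: load  L2 | P0:S(31), P1:S(31), P2:S(31), P3:O(31) | bus: none
[12] P1: store L5 := 76 | P0:I, P1:M(76), P2:I, P3:I | bus: BusRdX
[13] P1: store L2 := 45 | P0:I, P1:M(45), P2:I, P3:I | bus: BusUpgr,Flush
[14] P2: load  L5 | P0:I, P1:O(76), P2:S(76), P3:I | bus: BusRd
[15] P1: store L2 := 83 | P0:I, P1:M(83), P2:I, P3:I | bus: none
[16] P3: load  L7 | P0:I, P1:I, P2:I, P3:E(20) | bus: BusRd
[17] P1: load  L2 | P0:I, P1:M(83), P2:I, P3:I | bus: none
[18] P2: store L2 := 23 | P0:I, P1:I, P2:M(23), P3:I | bus: BusRdX,Flush
[19] P1: load  L2 | P0:I, P1:S(23), P2:O(23), P3:I | bus: BusRd
[20] P3: load  L6 | P0:O(56), P1:I, P2:I, P3:S(56) | bus: BusRd
[21] P1: load  L2 | P0:I, P1:S(23), P2:O(23), P3:I | bus: none
[22] P3: store L2 := 36 | P0:I, P1:I, P2:I, P3:M(36) | bus: BusRdX,Flush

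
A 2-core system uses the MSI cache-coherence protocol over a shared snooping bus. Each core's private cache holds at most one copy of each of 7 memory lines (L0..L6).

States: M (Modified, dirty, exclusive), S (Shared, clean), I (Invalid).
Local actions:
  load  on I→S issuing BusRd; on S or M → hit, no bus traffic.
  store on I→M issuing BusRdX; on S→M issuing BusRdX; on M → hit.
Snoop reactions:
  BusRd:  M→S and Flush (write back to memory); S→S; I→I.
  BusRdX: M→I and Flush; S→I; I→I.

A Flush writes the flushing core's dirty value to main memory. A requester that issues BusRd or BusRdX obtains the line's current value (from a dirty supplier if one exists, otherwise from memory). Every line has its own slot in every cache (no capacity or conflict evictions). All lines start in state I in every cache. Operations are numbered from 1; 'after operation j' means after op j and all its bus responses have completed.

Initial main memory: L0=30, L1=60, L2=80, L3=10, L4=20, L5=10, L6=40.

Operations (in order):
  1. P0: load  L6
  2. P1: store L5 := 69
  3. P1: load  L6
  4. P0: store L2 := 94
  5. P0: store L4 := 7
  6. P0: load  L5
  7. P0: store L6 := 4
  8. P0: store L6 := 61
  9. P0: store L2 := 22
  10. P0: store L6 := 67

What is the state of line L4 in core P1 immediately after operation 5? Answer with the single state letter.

state = I

[1] P0: load  L6 | P0:S(40), P1:I | bus: BusRd
[2] P1: store L5 := 69 | P0:I, P1:M(69) | bus: BusRdX
[3] P1: load  L6 | P0:S(40), P1:S(40) | bus: BusRd
[4] P0: store L2 := 94 | P0:M(94), P1:I | bus: BusRdX
[5] P0: store L4 := 7 | P0:M(7), P1:I | bus: BusRdX
[6] P0: load  L5 | P0:S(69), P1:S(69) | bus: BusRd,Flush
[7] P0: store L6 := 4 | P0:M(4), P1:I | bus: BusRdX
[8] P0: store L6 := 61 | P0:M(61), P1:I | bus: none
[9] P0: store L2 := 22 | P0:M(22), P1:I | bus: none
[10] P0: store L6 := 67 | P0:M(67), P1:I | bus: none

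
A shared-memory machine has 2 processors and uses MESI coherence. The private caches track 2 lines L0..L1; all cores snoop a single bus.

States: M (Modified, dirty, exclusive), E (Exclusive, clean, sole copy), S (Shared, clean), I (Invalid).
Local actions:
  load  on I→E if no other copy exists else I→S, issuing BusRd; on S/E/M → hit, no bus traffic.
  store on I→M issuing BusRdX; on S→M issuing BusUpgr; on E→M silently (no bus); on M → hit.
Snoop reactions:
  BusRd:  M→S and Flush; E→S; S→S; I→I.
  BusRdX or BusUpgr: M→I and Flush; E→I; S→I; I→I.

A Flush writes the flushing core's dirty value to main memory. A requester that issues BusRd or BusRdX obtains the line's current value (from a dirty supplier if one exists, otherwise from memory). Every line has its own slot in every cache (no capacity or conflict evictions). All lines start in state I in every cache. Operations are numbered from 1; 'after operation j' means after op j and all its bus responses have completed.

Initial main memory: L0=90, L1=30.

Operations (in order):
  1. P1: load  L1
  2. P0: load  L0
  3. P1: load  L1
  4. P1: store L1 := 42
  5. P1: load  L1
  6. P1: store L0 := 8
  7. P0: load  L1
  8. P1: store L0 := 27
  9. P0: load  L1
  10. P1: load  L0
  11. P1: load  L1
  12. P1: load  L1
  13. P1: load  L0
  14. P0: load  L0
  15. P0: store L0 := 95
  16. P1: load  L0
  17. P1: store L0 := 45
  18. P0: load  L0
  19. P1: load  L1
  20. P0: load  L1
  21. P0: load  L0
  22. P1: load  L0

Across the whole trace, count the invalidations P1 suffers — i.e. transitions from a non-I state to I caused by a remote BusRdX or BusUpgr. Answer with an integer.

invalidations = 1

  op1 P1: load  L1 → I/E on L1; bus BusRd; mem=30
  op2 P0: load  L0 → E/I on L0; bus BusRd; mem=90
  op3 P1: load  L1 → I/E on L1; bus (none); mem=30
  op4 P1: store L1 := 42 → I/M on L1; bus (none); mem=30
  op5 P1: load  L1 → I/M on L1; bus (none); mem=30
  op6 P1: store L0 := 8 → I/M on L0; bus BusRdX; mem=90
  op7 P0: load  L1 → S/S on L1; bus BusRd Flush; mem=42
  op8 P1: store L0 := 27 → I/M on L0; bus (none); mem=90
  op9 P0: load  L1 → S/S on L1; bus (none); mem=42
  op10 P1: load  L0 → I/M on L0; bus (none); mem=90
  op11 P1: load  L1 → S/S on L1; bus (none); mem=42
  op12 P1: load  L1 → S/S on L1; bus (none); mem=42
  op13 P1: load  L0 → I/M on L0; bus (none); mem=90
  op14 P0: load  L0 → S/S on L0; bus BusRd Flush; mem=27
  op15 P0: store L0 := 95 → M/I on L0; bus BusUpgr; mem=27
  op16 P1: load  L0 → S/S on L0; bus BusRd Flush; mem=95
  op17 P1: store L0 := 45 → I/M on L0; bus BusUpgr; mem=95
  op18 P0: load  L0 → S/S on L0; bus BusRd Flush; mem=45
  op19 P1: load  L1 → S/S on L1; bus (none); mem=42
  op20 P0: load  L1 → S/S on L1; bus (none); mem=42
  op21 P0: load  L0 → S/S on L0; bus (none); mem=45
  op22 P1: load  L0 → S/S on L0; bus (none); mem=45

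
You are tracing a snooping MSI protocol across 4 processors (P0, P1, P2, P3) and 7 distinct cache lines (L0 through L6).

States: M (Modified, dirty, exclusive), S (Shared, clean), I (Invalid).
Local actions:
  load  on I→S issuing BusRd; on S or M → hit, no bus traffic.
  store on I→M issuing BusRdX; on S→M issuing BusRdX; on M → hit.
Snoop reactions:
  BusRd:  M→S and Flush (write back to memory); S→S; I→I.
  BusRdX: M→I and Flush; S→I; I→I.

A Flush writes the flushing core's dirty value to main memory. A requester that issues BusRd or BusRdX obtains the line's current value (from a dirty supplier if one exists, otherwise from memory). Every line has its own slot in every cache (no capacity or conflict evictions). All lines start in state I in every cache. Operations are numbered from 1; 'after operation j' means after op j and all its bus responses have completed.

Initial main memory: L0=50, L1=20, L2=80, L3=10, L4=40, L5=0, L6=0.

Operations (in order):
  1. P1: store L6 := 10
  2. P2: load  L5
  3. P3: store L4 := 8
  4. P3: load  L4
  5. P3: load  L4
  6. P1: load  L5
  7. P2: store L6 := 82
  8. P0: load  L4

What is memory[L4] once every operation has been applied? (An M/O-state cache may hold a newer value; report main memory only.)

  op1 P1: store L6 := 10 → I/M/I/I on L6; bus BusRdX; mem=0
  op2 P2: load  L5 → I/I/S/I on L5; bus BusRd; mem=0
  op3 P3: store L4 := 8 → I/I/I/M on L4; bus BusRdX; mem=40
  op4 P3: load  L4 → I/I/I/M on L4; bus (none); mem=40
  op5 P3: load  L4 → I/I/I/M on L4; bus (none); mem=40
  op6 P1: load  L5 → I/S/S/I on L5; bus BusRd; mem=0
  op7 P2: store L6 := 82 → I/I/M/I on L6; bus BusRdX Flush; mem=10
  op8 P0: load  L4 → S/I/I/S on L4; bus BusRd Flush; mem=8

memory[L4] = 8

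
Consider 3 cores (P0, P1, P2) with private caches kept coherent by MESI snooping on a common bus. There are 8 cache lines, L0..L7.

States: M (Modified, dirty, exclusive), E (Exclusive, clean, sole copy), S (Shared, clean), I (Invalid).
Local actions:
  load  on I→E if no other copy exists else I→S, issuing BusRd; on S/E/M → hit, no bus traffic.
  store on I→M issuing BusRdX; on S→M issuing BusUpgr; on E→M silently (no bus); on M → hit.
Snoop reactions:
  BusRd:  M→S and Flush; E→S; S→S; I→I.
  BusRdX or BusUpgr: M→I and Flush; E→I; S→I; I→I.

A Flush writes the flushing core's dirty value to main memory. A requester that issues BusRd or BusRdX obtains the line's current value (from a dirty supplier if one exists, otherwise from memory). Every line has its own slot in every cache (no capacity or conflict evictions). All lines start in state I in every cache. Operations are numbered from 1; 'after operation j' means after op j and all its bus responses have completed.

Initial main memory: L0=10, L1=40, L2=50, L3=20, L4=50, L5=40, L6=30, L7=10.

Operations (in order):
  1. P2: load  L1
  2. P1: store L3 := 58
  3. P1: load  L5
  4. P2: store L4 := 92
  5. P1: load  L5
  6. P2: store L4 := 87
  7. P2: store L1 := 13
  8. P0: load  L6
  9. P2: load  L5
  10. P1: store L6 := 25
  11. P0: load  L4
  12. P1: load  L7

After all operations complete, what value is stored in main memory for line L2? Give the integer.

  op1 P2: load  L1 → I/I/E on L1; bus BusRd; mem=40
  op2 P1: store L3 := 58 → I/M/I on L3; bus BusRdX; mem=20
  op3 P1: load  L5 → I/E/I on L5; bus BusRd; mem=40
  op4 P2: store L4 := 92 → I/I/M on L4; bus BusRdX; mem=50
  op5 P1: load  L5 → I/E/I on L5; bus (none); mem=40
  op6 P2: store L4 := 87 → I/I/M on L4; bus (none); mem=50
  op7 P2: store L1 := 13 → I/I/M on L1; bus (none); mem=40
  op8 P0: load  L6 → E/I/I on L6; bus BusRd; mem=30
  op9 P2: load  L5 → I/S/S on L5; bus BusRd; mem=40
  op10 P1: store L6 := 25 → I/M/I on L6; bus BusRdX; mem=30
  op11 P0: load  L4 → S/I/S on L4; bus BusRd Flush; mem=87
  op12 P1: load  L7 → I/E/I on L7; bus BusRd; mem=10

memory[L2] = 50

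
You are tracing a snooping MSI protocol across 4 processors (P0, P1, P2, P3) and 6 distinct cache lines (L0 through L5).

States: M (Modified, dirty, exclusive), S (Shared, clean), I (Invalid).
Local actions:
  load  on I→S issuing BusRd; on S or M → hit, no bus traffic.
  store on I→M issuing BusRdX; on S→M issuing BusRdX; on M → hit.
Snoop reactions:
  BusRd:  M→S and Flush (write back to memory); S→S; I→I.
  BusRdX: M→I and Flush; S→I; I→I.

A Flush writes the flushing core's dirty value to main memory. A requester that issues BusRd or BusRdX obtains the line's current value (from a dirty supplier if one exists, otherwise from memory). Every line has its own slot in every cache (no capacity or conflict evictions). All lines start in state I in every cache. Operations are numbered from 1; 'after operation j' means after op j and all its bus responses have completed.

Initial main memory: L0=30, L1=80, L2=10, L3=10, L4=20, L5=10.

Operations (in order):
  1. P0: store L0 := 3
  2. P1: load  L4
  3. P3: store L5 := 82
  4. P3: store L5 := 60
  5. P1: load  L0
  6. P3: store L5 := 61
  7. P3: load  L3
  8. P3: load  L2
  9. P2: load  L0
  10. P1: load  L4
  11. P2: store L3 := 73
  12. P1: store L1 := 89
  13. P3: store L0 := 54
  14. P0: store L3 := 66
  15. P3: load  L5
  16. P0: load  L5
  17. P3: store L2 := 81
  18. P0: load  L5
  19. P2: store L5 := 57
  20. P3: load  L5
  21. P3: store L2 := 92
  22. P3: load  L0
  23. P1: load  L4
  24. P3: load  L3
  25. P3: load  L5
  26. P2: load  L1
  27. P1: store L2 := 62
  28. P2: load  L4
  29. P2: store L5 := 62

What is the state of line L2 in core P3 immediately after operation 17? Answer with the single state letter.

state = M

step 1: P0: store L0 := 3  ⟶  MIII  (L0)  txn=BusRdX  M[L0]=30
step 2: P1: load  L4  ⟶  ISII  (L4)  txn=BusRd  M[L4]=20
step 3: P3: store L5 := 82  ⟶  IIIM  (L5)  txn=BusRdX  M[L5]=10
step 4: P3: store L5 := 60  ⟶  IIIM  (L5)  txn=∅  M[L5]=10
step 5: P1: load  L0  ⟶  SSII  (L0)  txn=BusRd+Flush  M[L0]=3
step 6: P3: store L5 := 61  ⟶  IIIM  (L5)  txn=∅  M[L5]=10
step 7: P3: load  L3  ⟶  IIIS  (L3)  txn=BusRd  M[L3]=10
step 8: P3: load  L2  ⟶  IIIS  (L2)  txn=BusRd  M[L2]=10
step 9: P2: load  L0  ⟶  SSSI  (L0)  txn=BusRd  M[L0]=3
step 10: P1: load  L4  ⟶  ISII  (L4)  txn=∅  M[L4]=20
step 11: P2: store L3 := 73  ⟶  IIMI  (L3)  txn=BusRdX  M[L3]=10
step 12: P1: store L1 := 89  ⟶  IMII  (L1)  txn=BusRdX  M[L1]=80
step 13: P3: store L0 := 54  ⟶  IIIM  (L0)  txn=BusRdX  M[L0]=3
step 14: P0: store L3 := 66  ⟶  MIII  (L3)  txn=BusRdX+Flush  M[L3]=73
step 15: P3: load  L5  ⟶  IIIM  (L5)  txn=∅  M[L5]=10
step 16: P0: load  L5  ⟶  SIIS  (L5)  txn=BusRd+Flush  M[L5]=61
step 17: P3: store L2 := 81  ⟶  IIIM  (L2)  txn=BusRdX  M[L2]=10
step 18: P0: load  L5  ⟶  SIIS  (L5)  txn=∅  M[L5]=61
step 19: P2: store L5 := 57  ⟶  IIMI  (L5)  txn=BusRdX  M[L5]=61
step 20: P3: load  L5  ⟶  IISS  (L5)  txn=BusRd+Flush  M[L5]=57
step 21: P3: store L2 := 92  ⟶  IIIM  (L2)  txn=∅  M[L2]=10
step 22: P3: load  L0  ⟶  IIIM  (L0)  txn=∅  M[L0]=3
step 23: P1: load  L4  ⟶  ISII  (L4)  txn=∅  M[L4]=20
step 24: P3: load  L3  ⟶  SIIS  (L3)  txn=BusRd+Flush  M[L3]=66
step 25: P3: load  L5  ⟶  IISS  (L5)  txn=∅  M[L5]=57
step 26: P2: load  L1  ⟶  ISSI  (L1)  txn=BusRd+Flush  M[L1]=89
step 27: P1: store L2 := 62  ⟶  IMII  (L2)  txn=BusRdX+Flush  M[L2]=92
step 28: P2: load  L4  ⟶  ISSI  (L4)  txn=BusRd  M[L4]=20
step 29: P2: store L5 := 62  ⟶  IIMI  (L5)  txn=BusRdX  M[L5]=57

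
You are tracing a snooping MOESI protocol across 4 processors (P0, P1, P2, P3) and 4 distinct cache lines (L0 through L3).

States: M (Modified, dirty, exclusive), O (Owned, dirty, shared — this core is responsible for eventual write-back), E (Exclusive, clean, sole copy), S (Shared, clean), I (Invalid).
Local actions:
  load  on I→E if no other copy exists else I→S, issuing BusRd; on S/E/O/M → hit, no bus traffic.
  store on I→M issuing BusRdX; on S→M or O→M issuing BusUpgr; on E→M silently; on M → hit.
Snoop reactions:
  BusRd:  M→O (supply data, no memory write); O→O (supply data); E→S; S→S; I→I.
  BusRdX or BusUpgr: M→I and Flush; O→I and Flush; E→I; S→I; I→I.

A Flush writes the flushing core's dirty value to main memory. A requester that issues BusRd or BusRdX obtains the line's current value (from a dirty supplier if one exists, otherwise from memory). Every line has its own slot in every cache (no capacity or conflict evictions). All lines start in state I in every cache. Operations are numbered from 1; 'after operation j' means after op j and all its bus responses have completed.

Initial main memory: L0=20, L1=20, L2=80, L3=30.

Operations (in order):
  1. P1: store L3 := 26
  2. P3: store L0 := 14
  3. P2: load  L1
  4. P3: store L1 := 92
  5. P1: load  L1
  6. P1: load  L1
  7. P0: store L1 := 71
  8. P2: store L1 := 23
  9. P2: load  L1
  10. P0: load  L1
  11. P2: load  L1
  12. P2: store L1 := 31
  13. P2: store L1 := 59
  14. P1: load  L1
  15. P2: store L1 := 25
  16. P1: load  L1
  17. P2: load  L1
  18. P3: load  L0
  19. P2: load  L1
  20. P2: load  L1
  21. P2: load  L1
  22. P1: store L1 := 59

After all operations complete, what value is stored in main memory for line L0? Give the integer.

memory[L0] = 20

  op1 P1: store L3 := 26 → I/M/I/I on L3; bus BusRdX; mem=30
  op2 P3: store L0 := 14 → I/I/I/M on L0; bus BusRdX; mem=20
  op3 P2: load  L1 → I/I/E/I on L1; bus BusRd; mem=20
  op4 P3: store L1 := 92 → I/I/I/M on L1; bus BusRdX; mem=20
  op5 P1: load  L1 → I/S/I/O on L1; bus BusRd; mem=20
  op6 P1: load  L1 → I/S/I/O on L1; bus (none); mem=20
  op7 P0: store L1 := 71 → M/I/I/I on L1; bus BusRdX Flush; mem=92
  op8 P2: store L1 := 23 → I/I/M/I on L1; bus BusRdX Flush; mem=71
  op9 P2: load  L1 → I/I/M/I on L1; bus (none); mem=71
  op10 P0: load  L1 → S/I/O/I on L1; bus BusRd; mem=71
  op11 P2: load  L1 → S/I/O/I on L1; bus (none); mem=71
  op12 P2: store L1 := 31 → I/I/M/I on L1; bus BusUpgr; mem=71
  op13 P2: store L1 := 59 → I/I/M/I on L1; bus (none); mem=71
  op14 P1: load  L1 → I/S/O/I on L1; bus BusRd; mem=71
  op15 P2: store L1 := 25 → I/I/M/I on L1; bus BusUpgr; mem=71
  op16 P1: load  L1 → I/S/O/I on L1; bus BusRd; mem=71
  op17 P2: load  L1 → I/S/O/I on L1; bus (none); mem=71
  op18 P3: load  L0 → I/I/I/M on L0; bus (none); mem=20
  op19 P2: load  L1 → I/S/O/I on L1; bus (none); mem=71
  op20 P2: load  L1 → I/S/O/I on L1; bus (none); mem=71
  op21 P2: load  L1 → I/S/O/I on L1; bus (none); mem=71
  op22 P1: store L1 := 59 → I/M/I/I on L1; bus BusUpgr Flush; mem=25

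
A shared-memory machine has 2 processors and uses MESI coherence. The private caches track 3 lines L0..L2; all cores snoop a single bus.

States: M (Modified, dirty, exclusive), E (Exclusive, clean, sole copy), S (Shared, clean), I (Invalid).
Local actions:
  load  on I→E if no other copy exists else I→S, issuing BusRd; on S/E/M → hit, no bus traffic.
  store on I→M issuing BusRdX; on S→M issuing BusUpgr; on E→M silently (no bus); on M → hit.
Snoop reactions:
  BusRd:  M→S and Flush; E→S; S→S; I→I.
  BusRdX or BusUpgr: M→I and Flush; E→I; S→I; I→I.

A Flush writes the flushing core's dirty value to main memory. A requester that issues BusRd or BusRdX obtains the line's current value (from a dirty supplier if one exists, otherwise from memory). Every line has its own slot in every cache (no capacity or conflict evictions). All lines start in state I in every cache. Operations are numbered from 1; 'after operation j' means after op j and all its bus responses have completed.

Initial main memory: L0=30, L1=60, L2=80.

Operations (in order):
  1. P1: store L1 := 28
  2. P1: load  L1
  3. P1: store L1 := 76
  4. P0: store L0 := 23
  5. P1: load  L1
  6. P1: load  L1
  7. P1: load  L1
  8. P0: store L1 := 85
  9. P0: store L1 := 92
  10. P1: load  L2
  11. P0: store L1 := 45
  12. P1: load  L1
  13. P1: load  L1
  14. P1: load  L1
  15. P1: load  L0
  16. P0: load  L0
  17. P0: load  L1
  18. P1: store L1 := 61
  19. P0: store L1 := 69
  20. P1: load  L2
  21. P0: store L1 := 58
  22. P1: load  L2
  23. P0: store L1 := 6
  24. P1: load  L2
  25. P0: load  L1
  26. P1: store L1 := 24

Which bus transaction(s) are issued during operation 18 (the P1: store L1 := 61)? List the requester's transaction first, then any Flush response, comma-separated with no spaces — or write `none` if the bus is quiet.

[1] P1: store L1 := 28 | P0:I, P1:M(28) | bus: BusRdX
[2] P1: load  L1 | P0:I, P1:M(28) | bus: none
[3] P1: store L1 := 76 | P0:I, P1:M(76) | bus: none
[4] P0: store L0 := 23 | P0:M(23), P1:I | bus: BusRdX
[5] P1: load  L1 | P0:I, P1:M(76) | bus: none
[6] P1: load  L1 | P0:I, P1:M(76) | bus: none
[7] P1: load  L1 | P0:I, P1:M(76) | bus: none
[8] P0: store L1 := 85 | P0:M(85), P1:I | bus: BusRdX,Flush
[9] P0: store L1 := 92 | P0:M(92), P1:I | bus: none
[10] P1: load  L2 | P0:I, P1:E(80) | bus: BusRd
[11] P0: store L1 := 45 | P0:M(45), P1:I | bus: none
[12] P1: load  L1 | P0:S(45), P1:S(45) | bus: BusRd,Flush
[13] P1: load  L1 | P0:S(45), P1:S(45) | bus: none
[14] P1: load  L1 | P0:S(45), P1:S(45) | bus: none
[15] P1: load  L0 | P0:S(23), P1:S(23) | bus: BusRd,Flush
[16] P0: load  L0 | P0:S(23), P1:S(23) | bus: none
[17] P0: load  L1 | P0:S(45), P1:S(45) | bus: none
[18] P1: store L1 := 61 | P0:I, P1:M(61) | bus: BusUpgr
[19] P0: store L1 := 69 | P0:M(69), P1:I | bus: BusRdX,Flush
[20] P1: load  L2 | P0:I, P1:E(80) | bus: none
[21] P0: store L1 := 58 | P0:M(58), P1:I | bus: none
[22] P1: load  L2 | P0:I, P1:E(80) | bus: none
[23] P0: store L1 := 6 | P0:M(6), P1:I | bus: none
[24] P1: load  L2 | P0:I, P1:E(80) | bus: none
[25] P0: load  L1 | P0:M(6), P1:I | bus: none
[26] P1: store L1 := 24 | P0:I, P1:M(24) | bus: BusRdX,Flush

bus = BusUpgr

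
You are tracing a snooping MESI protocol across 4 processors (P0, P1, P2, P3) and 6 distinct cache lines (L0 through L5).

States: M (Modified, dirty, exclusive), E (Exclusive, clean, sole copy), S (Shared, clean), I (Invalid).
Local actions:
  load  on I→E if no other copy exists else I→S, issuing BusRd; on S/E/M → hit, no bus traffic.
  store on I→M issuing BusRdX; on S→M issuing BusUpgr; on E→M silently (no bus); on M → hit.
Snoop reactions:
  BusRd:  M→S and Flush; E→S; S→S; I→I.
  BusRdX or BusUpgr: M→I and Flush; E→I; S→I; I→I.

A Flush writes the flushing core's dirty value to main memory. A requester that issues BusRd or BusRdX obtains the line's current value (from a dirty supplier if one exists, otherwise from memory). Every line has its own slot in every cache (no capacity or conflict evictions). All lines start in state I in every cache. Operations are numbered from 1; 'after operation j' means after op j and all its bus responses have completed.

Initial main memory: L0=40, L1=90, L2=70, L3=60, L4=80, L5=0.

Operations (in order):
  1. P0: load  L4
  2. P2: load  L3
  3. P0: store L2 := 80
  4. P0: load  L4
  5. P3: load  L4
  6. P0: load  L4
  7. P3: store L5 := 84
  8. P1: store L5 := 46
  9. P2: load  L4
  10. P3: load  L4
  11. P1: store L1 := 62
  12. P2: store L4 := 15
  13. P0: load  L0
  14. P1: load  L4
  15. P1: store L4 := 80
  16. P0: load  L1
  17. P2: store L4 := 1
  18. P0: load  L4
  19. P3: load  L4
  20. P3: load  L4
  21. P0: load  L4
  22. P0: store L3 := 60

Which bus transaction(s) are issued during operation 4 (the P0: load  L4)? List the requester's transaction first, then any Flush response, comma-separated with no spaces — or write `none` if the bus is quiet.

bus = none

[1] P0: load  L4 | P0:E(80), P1:I, P2:I, P3:I | bus: BusRd
[2] P2: load  L3 | P0:I, P1:I, P2:E(60), P3:I | bus: BusRd
[3] P0: store L2 := 80 | P0:M(80), P1:I, P2:I, P3:I | bus: BusRdX
[4] P0: load  L4 | P0:E(80), P1:I, P2:I, P3:I | bus: none
[5] P3: load  L4 | P0:S(80), P1:I, P2:I, P3:S(80) | bus: BusRd
[6] P0: load  L4 | P0:S(80), P1:I, P2:I, P3:S(80) | bus: none
[7] P3: store L5 := 84 | P0:I, P1:I, P2:I, P3:M(84) | bus: BusRdX
[8] P1: store L5 := 46 | P0:I, P1:M(46), P2:I, P3:I | bus: BusRdX,Flush
[9] P2: load  L4 | P0:S(80), P1:I, P2:S(80), P3:S(80) | bus: BusRd
[10] P3: load  L4 | P0:S(80), P1:I, P2:S(80), P3:S(80) | bus: none
[11] P1: store L1 := 62 | P0:I, P1:M(62), P2:I, P3:I | bus: BusRdX
[12] P2: store L4 := 15 | P0:I, P1:I, P2:M(15), P3:I | bus: BusUpgr
[13] P0: load  L0 | P0:E(40), P1:I, P2:I, P3:I | bus: BusRd
[14] P1: load  L4 | P0:I, P1:S(15), P2:S(15), P3:I | bus: BusRd,Flush
[15] P1: store L4 := 80 | P0:I, P1:M(80), P2:I, P3:I | bus: BusUpgr
[16] P0: load  L1 | P0:S(62), P1:S(62), P2:I, P3:I | bus: BusRd,Flush
[17] P2: store L4 := 1 | P0:I, P1:I, P2:M(1), P3:I | bus: BusRdX,Flush
[18] P0: load  L4 | P0:S(1), P1:I, P2:S(1), P3:I | bus: BusRd,Flush
[19] P3: load  L4 | P0:S(1), P1:I, P2:S(1), P3:S(1) | bus: BusRd
[20] P3: load  L4 | P0:S(1), P1:I, P2:S(1), P3:S(1) | bus: none
[21] P0: load  L4 | P0:S(1), P1:I, P2:S(1), P3:S(1) | bus: none
[22] P0: store L3 := 60 | P0:M(60), P1:I, P2:I, P3:I | bus: BusRdX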